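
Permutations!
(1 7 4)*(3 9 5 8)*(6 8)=(1 7 4)(3 9 5 6 8)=[0, 7, 2, 9, 1, 6, 8, 4, 3, 5]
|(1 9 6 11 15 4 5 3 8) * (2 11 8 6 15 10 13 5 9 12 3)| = |(1 12 3 6 8)(2 11 10 13 5)(4 9 15)| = 15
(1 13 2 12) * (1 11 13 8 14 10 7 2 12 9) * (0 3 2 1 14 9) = (0 3 2)(1 8 9 14 10 7)(11 13 12) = [3, 8, 0, 2, 4, 5, 6, 1, 9, 14, 7, 13, 11, 12, 10]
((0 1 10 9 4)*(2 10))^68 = (0 2 9)(1 10 4)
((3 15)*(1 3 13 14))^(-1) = ((1 3 15 13 14))^(-1) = (1 14 13 15 3)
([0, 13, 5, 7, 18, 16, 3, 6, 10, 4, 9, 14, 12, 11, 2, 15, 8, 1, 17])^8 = [0, 10, 17, 6, 5, 1, 7, 3, 11, 2, 14, 4, 12, 9, 18, 15, 13, 8, 16]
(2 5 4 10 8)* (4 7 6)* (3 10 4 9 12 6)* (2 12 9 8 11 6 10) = (2 5 7 3)(6 8 12 10 11) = [0, 1, 5, 2, 4, 7, 8, 3, 12, 9, 11, 6, 10]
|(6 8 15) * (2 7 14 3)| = 12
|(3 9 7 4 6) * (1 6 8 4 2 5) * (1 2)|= 10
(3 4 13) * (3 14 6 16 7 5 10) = [0, 1, 2, 4, 13, 10, 16, 5, 8, 9, 3, 11, 12, 14, 6, 15, 7] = (3 4 13 14 6 16 7 5 10)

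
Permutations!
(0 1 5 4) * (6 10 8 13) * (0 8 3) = [1, 5, 2, 0, 8, 4, 10, 7, 13, 9, 3, 11, 12, 6] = (0 1 5 4 8 13 6 10 3)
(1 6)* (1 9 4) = [0, 6, 2, 3, 1, 5, 9, 7, 8, 4] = (1 6 9 4)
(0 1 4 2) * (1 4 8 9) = [4, 8, 0, 3, 2, 5, 6, 7, 9, 1] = (0 4 2)(1 8 9)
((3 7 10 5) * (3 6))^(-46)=((3 7 10 5 6))^(-46)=(3 6 5 10 7)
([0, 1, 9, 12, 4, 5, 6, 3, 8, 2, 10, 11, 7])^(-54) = (12)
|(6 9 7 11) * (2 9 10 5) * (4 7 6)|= |(2 9 6 10 5)(4 7 11)|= 15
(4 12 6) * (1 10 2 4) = [0, 10, 4, 3, 12, 5, 1, 7, 8, 9, 2, 11, 6] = (1 10 2 4 12 6)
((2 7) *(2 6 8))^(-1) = ((2 7 6 8))^(-1) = (2 8 6 7)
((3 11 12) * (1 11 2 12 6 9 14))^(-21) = (1 14 9 6 11)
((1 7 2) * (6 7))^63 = (1 2 7 6) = ((1 6 7 2))^63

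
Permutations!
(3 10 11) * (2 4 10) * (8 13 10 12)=(2 4 12 8 13 10 11 3)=[0, 1, 4, 2, 12, 5, 6, 7, 13, 9, 11, 3, 8, 10]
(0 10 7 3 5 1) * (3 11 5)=(0 10 7 11 5 1)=[10, 0, 2, 3, 4, 1, 6, 11, 8, 9, 7, 5]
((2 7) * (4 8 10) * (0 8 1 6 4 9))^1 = (0 8 10 9)(1 6 4)(2 7)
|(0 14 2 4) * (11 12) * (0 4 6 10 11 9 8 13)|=10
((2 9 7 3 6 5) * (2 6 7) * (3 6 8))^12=(9)(3 6 8 7 5)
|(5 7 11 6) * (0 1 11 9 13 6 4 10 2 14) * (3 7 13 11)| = |(0 1 3 7 9 11 4 10 2 14)(5 13 6)| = 30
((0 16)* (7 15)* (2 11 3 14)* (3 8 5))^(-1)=((0 16)(2 11 8 5 3 14)(7 15))^(-1)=(0 16)(2 14 3 5 8 11)(7 15)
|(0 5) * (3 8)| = 2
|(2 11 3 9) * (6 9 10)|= 6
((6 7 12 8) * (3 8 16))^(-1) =((3 8 6 7 12 16))^(-1) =(3 16 12 7 6 8)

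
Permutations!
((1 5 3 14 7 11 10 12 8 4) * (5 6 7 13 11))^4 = (1 3 10)(4 5 11)(6 14 12)(7 13 8)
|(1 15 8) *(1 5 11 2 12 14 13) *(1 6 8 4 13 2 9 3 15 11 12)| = |(1 11 9 3 15 4 13 6 8 5 12 14 2)| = 13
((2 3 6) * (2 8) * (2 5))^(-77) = (2 8 3 5 6)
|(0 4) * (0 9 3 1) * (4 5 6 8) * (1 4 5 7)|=3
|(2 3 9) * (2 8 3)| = 3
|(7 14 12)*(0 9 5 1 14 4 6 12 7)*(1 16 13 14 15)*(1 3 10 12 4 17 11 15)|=|(0 9 5 16 13 14 7 17 11 15 3 10 12)(4 6)|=26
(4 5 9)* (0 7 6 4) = (0 7 6 4 5 9) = [7, 1, 2, 3, 5, 9, 4, 6, 8, 0]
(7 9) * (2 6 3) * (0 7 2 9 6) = [7, 1, 0, 9, 4, 5, 3, 6, 8, 2] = (0 7 6 3 9 2)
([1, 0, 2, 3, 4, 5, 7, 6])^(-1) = (0 1)(6 7)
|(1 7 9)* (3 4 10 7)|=6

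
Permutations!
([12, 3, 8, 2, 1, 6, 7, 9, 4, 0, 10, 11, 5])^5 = (0 9 7 6 5 12)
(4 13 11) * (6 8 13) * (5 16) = [0, 1, 2, 3, 6, 16, 8, 7, 13, 9, 10, 4, 12, 11, 14, 15, 5] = (4 6 8 13 11)(5 16)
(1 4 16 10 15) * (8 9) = (1 4 16 10 15)(8 9) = [0, 4, 2, 3, 16, 5, 6, 7, 9, 8, 15, 11, 12, 13, 14, 1, 10]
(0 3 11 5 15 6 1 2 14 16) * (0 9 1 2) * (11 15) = (0 3 15 6 2 14 16 9 1)(5 11) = [3, 0, 14, 15, 4, 11, 2, 7, 8, 1, 10, 5, 12, 13, 16, 6, 9]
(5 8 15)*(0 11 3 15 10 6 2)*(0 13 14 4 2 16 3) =[11, 1, 13, 15, 2, 8, 16, 7, 10, 9, 6, 0, 12, 14, 4, 5, 3] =(0 11)(2 13 14 4)(3 15 5 8 10 6 16)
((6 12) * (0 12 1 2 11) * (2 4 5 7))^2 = (0 6 4 7 11 12 1 5 2)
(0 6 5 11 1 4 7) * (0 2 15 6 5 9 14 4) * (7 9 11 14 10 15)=(0 5 14 4 9 10 15 6 11 1)(2 7)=[5, 0, 7, 3, 9, 14, 11, 2, 8, 10, 15, 1, 12, 13, 4, 6]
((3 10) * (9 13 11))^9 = (13)(3 10)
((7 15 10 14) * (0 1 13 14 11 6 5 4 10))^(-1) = ((0 1 13 14 7 15)(4 10 11 6 5))^(-1) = (0 15 7 14 13 1)(4 5 6 11 10)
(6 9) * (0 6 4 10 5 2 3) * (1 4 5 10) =[6, 4, 3, 0, 1, 2, 9, 7, 8, 5, 10] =(10)(0 6 9 5 2 3)(1 4)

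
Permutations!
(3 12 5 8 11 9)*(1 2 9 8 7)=(1 2 9 3 12 5 7)(8 11)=[0, 2, 9, 12, 4, 7, 6, 1, 11, 3, 10, 8, 5]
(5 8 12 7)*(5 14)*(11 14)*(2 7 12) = [0, 1, 7, 3, 4, 8, 6, 11, 2, 9, 10, 14, 12, 13, 5] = (2 7 11 14 5 8)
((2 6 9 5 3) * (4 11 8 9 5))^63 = ((2 6 5 3)(4 11 8 9))^63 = (2 3 5 6)(4 9 8 11)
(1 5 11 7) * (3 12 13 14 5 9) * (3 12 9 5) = [0, 5, 2, 9, 4, 11, 6, 1, 8, 12, 10, 7, 13, 14, 3] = (1 5 11 7)(3 9 12 13 14)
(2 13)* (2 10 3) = (2 13 10 3) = [0, 1, 13, 2, 4, 5, 6, 7, 8, 9, 3, 11, 12, 10]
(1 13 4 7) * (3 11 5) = (1 13 4 7)(3 11 5) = [0, 13, 2, 11, 7, 3, 6, 1, 8, 9, 10, 5, 12, 4]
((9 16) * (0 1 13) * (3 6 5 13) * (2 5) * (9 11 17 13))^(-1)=(0 13 17 11 16 9 5 2 6 3 1)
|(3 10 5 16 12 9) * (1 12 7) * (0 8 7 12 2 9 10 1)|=12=|(0 8 7)(1 2 9 3)(5 16 12 10)|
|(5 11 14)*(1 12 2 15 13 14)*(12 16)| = 9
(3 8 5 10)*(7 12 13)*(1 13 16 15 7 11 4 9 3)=(1 13 11 4 9 3 8 5 10)(7 12 16 15)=[0, 13, 2, 8, 9, 10, 6, 12, 5, 3, 1, 4, 16, 11, 14, 7, 15]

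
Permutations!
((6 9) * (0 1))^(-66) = (9)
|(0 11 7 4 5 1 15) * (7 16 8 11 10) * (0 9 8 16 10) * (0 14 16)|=9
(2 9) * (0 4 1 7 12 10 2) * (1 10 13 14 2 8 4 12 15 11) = (0 12 13 14 2 9)(1 7 15 11)(4 10 8) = [12, 7, 9, 3, 10, 5, 6, 15, 4, 0, 8, 1, 13, 14, 2, 11]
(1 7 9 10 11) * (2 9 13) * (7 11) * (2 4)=[0, 11, 9, 3, 2, 5, 6, 13, 8, 10, 7, 1, 12, 4]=(1 11)(2 9 10 7 13 4)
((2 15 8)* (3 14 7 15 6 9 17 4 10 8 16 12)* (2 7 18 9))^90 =(3 10)(4 12)(7 18)(8 14)(9 15)(16 17)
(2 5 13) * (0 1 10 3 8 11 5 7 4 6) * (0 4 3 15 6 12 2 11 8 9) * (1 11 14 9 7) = (0 11 5 13 14 9)(1 10 15 6 4 12 2)(3 7) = [11, 10, 1, 7, 12, 13, 4, 3, 8, 0, 15, 5, 2, 14, 9, 6]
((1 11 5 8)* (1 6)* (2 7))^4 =(1 6 8 5 11)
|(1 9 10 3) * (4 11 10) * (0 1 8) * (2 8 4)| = 20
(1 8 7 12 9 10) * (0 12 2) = [12, 8, 0, 3, 4, 5, 6, 2, 7, 10, 1, 11, 9] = (0 12 9 10 1 8 7 2)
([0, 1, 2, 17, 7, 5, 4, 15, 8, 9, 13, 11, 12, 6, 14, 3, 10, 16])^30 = [0, 1, 2, 10, 3, 5, 15, 17, 8, 9, 4, 11, 12, 7, 14, 16, 6, 13]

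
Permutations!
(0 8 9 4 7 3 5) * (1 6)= (0 8 9 4 7 3 5)(1 6)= [8, 6, 2, 5, 7, 0, 1, 3, 9, 4]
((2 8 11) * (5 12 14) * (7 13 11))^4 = ((2 8 7 13 11)(5 12 14))^4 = (2 11 13 7 8)(5 12 14)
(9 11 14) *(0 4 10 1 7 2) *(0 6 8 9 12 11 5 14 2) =[4, 7, 6, 3, 10, 14, 8, 0, 9, 5, 1, 2, 11, 13, 12] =(0 4 10 1 7)(2 6 8 9 5 14 12 11)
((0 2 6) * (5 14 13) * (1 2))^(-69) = ((0 1 2 6)(5 14 13))^(-69) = (14)(0 6 2 1)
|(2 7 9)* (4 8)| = 6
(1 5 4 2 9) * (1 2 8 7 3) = (1 5 4 8 7 3)(2 9) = [0, 5, 9, 1, 8, 4, 6, 3, 7, 2]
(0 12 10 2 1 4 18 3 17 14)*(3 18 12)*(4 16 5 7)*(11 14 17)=(18)(0 3 11 14)(1 16 5 7 4 12 10 2)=[3, 16, 1, 11, 12, 7, 6, 4, 8, 9, 2, 14, 10, 13, 0, 15, 5, 17, 18]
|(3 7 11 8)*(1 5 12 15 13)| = |(1 5 12 15 13)(3 7 11 8)| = 20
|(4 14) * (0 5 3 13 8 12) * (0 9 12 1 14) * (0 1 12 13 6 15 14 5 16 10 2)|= 28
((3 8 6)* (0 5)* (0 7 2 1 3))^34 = (0 7 1 8)(2 3 6 5)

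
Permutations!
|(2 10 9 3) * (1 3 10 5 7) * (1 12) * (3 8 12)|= 12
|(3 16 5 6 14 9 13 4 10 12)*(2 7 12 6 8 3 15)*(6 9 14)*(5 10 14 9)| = |(2 7 12 15)(3 16 10 5 8)(4 14 9 13)| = 20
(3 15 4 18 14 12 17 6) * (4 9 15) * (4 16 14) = (3 16 14 12 17 6)(4 18)(9 15) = [0, 1, 2, 16, 18, 5, 3, 7, 8, 15, 10, 11, 17, 13, 12, 9, 14, 6, 4]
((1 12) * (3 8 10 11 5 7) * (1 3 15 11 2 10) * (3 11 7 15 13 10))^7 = ((1 12 11 5 15 7 13 10 2 3 8))^7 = (1 10 5 8 13 11 3 7 12 2 15)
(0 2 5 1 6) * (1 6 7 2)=(0 1 7 2 5 6)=[1, 7, 5, 3, 4, 6, 0, 2]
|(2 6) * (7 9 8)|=6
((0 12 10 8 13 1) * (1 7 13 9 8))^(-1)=((0 12 10 1)(7 13)(8 9))^(-1)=(0 1 10 12)(7 13)(8 9)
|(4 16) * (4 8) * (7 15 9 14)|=|(4 16 8)(7 15 9 14)|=12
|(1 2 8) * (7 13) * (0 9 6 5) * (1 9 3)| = 8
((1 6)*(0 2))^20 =(6)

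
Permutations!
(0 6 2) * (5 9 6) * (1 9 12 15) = (0 5 12 15 1 9 6 2) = [5, 9, 0, 3, 4, 12, 2, 7, 8, 6, 10, 11, 15, 13, 14, 1]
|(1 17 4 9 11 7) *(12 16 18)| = |(1 17 4 9 11 7)(12 16 18)| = 6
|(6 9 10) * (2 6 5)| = 5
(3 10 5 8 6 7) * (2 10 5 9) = (2 10 9)(3 5 8 6 7) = [0, 1, 10, 5, 4, 8, 7, 3, 6, 2, 9]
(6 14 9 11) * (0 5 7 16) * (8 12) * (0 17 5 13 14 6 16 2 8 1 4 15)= (0 13 14 9 11 16 17 5 7 2 8 12 1 4 15)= [13, 4, 8, 3, 15, 7, 6, 2, 12, 11, 10, 16, 1, 14, 9, 0, 17, 5]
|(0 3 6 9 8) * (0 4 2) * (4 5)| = |(0 3 6 9 8 5 4 2)| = 8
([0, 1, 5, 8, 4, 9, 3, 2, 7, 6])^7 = [0, 1, 2, 3, 4, 5, 6, 7, 8, 9]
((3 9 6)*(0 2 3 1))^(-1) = (0 1 6 9 3 2)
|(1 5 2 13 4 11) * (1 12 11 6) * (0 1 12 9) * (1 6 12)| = 10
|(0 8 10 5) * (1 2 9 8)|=7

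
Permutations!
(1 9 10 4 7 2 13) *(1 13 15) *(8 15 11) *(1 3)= (1 9 10 4 7 2 11 8 15 3)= [0, 9, 11, 1, 7, 5, 6, 2, 15, 10, 4, 8, 12, 13, 14, 3]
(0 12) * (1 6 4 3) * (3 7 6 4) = (0 12)(1 4 7 6 3) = [12, 4, 2, 1, 7, 5, 3, 6, 8, 9, 10, 11, 0]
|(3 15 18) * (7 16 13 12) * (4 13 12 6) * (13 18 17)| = 21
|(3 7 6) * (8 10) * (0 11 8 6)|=|(0 11 8 10 6 3 7)|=7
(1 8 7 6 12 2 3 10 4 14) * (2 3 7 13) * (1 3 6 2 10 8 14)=(1 14 3 8 13 10 4)(2 7)(6 12)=[0, 14, 7, 8, 1, 5, 12, 2, 13, 9, 4, 11, 6, 10, 3]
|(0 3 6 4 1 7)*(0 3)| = 5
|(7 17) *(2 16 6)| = |(2 16 6)(7 17)| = 6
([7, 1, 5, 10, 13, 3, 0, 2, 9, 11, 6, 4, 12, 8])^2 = (0 2 3 6 7 5 10)(4 8 11 13 9)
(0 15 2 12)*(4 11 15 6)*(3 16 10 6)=(0 3 16 10 6 4 11 15 2 12)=[3, 1, 12, 16, 11, 5, 4, 7, 8, 9, 6, 15, 0, 13, 14, 2, 10]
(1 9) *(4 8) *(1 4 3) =(1 9 4 8 3) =[0, 9, 2, 1, 8, 5, 6, 7, 3, 4]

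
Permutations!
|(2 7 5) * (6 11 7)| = 5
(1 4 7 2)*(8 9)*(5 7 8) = (1 4 8 9 5 7 2) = [0, 4, 1, 3, 8, 7, 6, 2, 9, 5]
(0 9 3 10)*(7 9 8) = (0 8 7 9 3 10) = [8, 1, 2, 10, 4, 5, 6, 9, 7, 3, 0]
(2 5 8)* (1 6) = (1 6)(2 5 8) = [0, 6, 5, 3, 4, 8, 1, 7, 2]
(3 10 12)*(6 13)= (3 10 12)(6 13)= [0, 1, 2, 10, 4, 5, 13, 7, 8, 9, 12, 11, 3, 6]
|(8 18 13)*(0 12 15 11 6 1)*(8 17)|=|(0 12 15 11 6 1)(8 18 13 17)|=12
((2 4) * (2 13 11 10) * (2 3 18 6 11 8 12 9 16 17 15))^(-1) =((2 4 13 8 12 9 16 17 15)(3 18 6 11 10))^(-1) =(2 15 17 16 9 12 8 13 4)(3 10 11 6 18)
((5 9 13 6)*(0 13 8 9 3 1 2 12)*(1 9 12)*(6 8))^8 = (13) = ((0 13 8 12)(1 2)(3 9 6 5))^8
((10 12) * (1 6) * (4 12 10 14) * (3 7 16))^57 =((1 6)(3 7 16)(4 12 14))^57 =(16)(1 6)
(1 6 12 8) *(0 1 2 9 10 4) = (0 1 6 12 8 2 9 10 4) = [1, 6, 9, 3, 0, 5, 12, 7, 2, 10, 4, 11, 8]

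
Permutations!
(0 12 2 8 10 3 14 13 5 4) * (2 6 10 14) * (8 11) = (0 12 6 10 3 2 11 8 14 13 5 4) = [12, 1, 11, 2, 0, 4, 10, 7, 14, 9, 3, 8, 6, 5, 13]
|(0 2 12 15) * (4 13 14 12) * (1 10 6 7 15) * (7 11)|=|(0 2 4 13 14 12 1 10 6 11 7 15)|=12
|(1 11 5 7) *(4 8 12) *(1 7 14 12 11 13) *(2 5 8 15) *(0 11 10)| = |(0 11 8 10)(1 13)(2 5 14 12 4 15)| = 12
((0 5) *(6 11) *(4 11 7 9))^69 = ((0 5)(4 11 6 7 9))^69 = (0 5)(4 9 7 6 11)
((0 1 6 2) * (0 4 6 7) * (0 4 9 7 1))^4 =(2 6 4 7 9)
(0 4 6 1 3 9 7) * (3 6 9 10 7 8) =(0 4 9 8 3 10 7)(1 6) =[4, 6, 2, 10, 9, 5, 1, 0, 3, 8, 7]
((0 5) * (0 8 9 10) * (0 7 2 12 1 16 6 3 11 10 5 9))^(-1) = (0 8 5 9)(1 12 2 7 10 11 3 6 16)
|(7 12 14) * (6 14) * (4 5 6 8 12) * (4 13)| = 6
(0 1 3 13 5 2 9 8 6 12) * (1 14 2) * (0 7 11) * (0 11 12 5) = [14, 3, 9, 13, 4, 1, 5, 12, 6, 8, 10, 11, 7, 0, 2] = (0 14 2 9 8 6 5 1 3 13)(7 12)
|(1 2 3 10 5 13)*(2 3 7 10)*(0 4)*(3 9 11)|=|(0 4)(1 9 11 3 2 7 10 5 13)|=18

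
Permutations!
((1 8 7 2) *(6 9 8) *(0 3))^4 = ((0 3)(1 6 9 8 7 2))^4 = (1 7 9)(2 8 6)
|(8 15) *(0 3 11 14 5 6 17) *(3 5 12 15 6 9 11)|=|(0 5 9 11 14 12 15 8 6 17)|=10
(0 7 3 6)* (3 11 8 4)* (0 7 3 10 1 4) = (0 3 6 7 11 8)(1 4 10) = [3, 4, 2, 6, 10, 5, 7, 11, 0, 9, 1, 8]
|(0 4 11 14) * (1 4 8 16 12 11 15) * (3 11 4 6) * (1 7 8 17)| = 42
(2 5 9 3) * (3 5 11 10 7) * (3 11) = (2 3)(5 9)(7 11 10) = [0, 1, 3, 2, 4, 9, 6, 11, 8, 5, 7, 10]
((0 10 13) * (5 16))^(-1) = (0 13 10)(5 16)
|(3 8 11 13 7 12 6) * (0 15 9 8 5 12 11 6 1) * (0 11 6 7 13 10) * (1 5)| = 10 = |(0 15 9 8 7 6 3 1 11 10)(5 12)|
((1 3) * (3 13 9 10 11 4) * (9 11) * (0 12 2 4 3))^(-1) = ((0 12 2 4)(1 13 11 3)(9 10))^(-1) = (0 4 2 12)(1 3 11 13)(9 10)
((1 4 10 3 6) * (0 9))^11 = ((0 9)(1 4 10 3 6))^11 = (0 9)(1 4 10 3 6)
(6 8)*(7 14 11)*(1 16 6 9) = (1 16 6 8 9)(7 14 11) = [0, 16, 2, 3, 4, 5, 8, 14, 9, 1, 10, 7, 12, 13, 11, 15, 6]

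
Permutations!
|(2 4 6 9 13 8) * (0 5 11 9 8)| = |(0 5 11 9 13)(2 4 6 8)| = 20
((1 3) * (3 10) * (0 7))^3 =((0 7)(1 10 3))^3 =(10)(0 7)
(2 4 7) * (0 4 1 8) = (0 4 7 2 1 8) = [4, 8, 1, 3, 7, 5, 6, 2, 0]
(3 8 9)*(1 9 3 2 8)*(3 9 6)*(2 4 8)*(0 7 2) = (0 7 2)(1 6 3)(4 8 9) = [7, 6, 0, 1, 8, 5, 3, 2, 9, 4]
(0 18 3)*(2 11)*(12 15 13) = (0 18 3)(2 11)(12 15 13) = [18, 1, 11, 0, 4, 5, 6, 7, 8, 9, 10, 2, 15, 12, 14, 13, 16, 17, 3]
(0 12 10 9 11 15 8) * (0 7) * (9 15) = (0 12 10 15 8 7)(9 11) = [12, 1, 2, 3, 4, 5, 6, 0, 7, 11, 15, 9, 10, 13, 14, 8]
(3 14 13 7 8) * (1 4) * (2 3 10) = (1 4)(2 3 14 13 7 8 10) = [0, 4, 3, 14, 1, 5, 6, 8, 10, 9, 2, 11, 12, 7, 13]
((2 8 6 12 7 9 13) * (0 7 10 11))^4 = ((0 7 9 13 2 8 6 12 10 11))^4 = (0 2 10 9 6)(7 8 11 13 12)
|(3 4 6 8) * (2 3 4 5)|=|(2 3 5)(4 6 8)|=3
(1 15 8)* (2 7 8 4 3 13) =(1 15 4 3 13 2 7 8) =[0, 15, 7, 13, 3, 5, 6, 8, 1, 9, 10, 11, 12, 2, 14, 4]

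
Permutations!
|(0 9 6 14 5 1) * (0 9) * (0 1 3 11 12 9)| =|(0 1)(3 11 12 9 6 14 5)| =14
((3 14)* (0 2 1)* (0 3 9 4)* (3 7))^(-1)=(0 4 9 14 3 7 1 2)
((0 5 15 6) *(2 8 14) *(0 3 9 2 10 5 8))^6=(0 6 14 9 5)(2 15 8 3 10)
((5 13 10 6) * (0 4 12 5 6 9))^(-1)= (0 9 10 13 5 12 4)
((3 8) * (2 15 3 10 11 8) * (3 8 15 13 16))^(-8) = (16) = ((2 13 16 3)(8 10 11 15))^(-8)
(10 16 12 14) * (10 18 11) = (10 16 12 14 18 11) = [0, 1, 2, 3, 4, 5, 6, 7, 8, 9, 16, 10, 14, 13, 18, 15, 12, 17, 11]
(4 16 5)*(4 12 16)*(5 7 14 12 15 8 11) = (5 15 8 11)(7 14 12 16) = [0, 1, 2, 3, 4, 15, 6, 14, 11, 9, 10, 5, 16, 13, 12, 8, 7]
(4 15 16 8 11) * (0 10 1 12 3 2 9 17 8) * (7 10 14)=(0 14 7 10 1 12 3 2 9 17 8 11 4 15 16)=[14, 12, 9, 2, 15, 5, 6, 10, 11, 17, 1, 4, 3, 13, 7, 16, 0, 8]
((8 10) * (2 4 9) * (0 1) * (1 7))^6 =(10)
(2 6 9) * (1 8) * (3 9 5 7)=(1 8)(2 6 5 7 3 9)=[0, 8, 6, 9, 4, 7, 5, 3, 1, 2]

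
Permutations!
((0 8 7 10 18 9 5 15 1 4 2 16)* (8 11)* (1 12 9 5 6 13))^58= ((0 11 8 7 10 18 5 15 12 9 6 13 1 4 2 16))^58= (0 6 10 2 12 8 1 5)(4 15 11 13 18 16 9 7)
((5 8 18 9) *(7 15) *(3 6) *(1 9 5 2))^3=(18)(3 6)(7 15)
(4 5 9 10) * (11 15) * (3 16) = [0, 1, 2, 16, 5, 9, 6, 7, 8, 10, 4, 15, 12, 13, 14, 11, 3] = (3 16)(4 5 9 10)(11 15)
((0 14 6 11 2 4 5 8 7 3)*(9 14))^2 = ((0 9 14 6 11 2 4 5 8 7 3))^2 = (0 14 11 4 8 3 9 6 2 5 7)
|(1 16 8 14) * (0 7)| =4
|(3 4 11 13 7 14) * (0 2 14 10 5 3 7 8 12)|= 12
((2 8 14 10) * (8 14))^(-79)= (2 10 14)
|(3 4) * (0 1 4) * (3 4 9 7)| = 5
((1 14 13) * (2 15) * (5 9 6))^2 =((1 14 13)(2 15)(5 9 6))^2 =(15)(1 13 14)(5 6 9)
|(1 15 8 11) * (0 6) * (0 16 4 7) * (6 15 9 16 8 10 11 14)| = 9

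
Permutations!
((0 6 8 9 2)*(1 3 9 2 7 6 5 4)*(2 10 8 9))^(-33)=((0 5 4 1 3 2)(6 9 7)(8 10))^(-33)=(0 1)(2 4)(3 5)(8 10)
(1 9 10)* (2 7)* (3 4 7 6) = (1 9 10)(2 6 3 4 7) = [0, 9, 6, 4, 7, 5, 3, 2, 8, 10, 1]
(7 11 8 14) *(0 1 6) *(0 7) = [1, 6, 2, 3, 4, 5, 7, 11, 14, 9, 10, 8, 12, 13, 0] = (0 1 6 7 11 8 14)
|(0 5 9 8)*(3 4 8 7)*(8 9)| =12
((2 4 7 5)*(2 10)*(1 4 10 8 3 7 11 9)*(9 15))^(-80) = (15)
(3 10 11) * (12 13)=(3 10 11)(12 13)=[0, 1, 2, 10, 4, 5, 6, 7, 8, 9, 11, 3, 13, 12]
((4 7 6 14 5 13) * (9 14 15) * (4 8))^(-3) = (4 5 15)(6 8 14)(7 13 9)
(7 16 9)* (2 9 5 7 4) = (2 9 4)(5 7 16) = [0, 1, 9, 3, 2, 7, 6, 16, 8, 4, 10, 11, 12, 13, 14, 15, 5]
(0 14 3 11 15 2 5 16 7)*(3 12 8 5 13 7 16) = (16)(0 14 12 8 5 3 11 15 2 13 7) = [14, 1, 13, 11, 4, 3, 6, 0, 5, 9, 10, 15, 8, 7, 12, 2, 16]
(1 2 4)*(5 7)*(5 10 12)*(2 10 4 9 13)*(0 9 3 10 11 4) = (0 9 13 2 3 10 12 5 7)(1 11 4) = [9, 11, 3, 10, 1, 7, 6, 0, 8, 13, 12, 4, 5, 2]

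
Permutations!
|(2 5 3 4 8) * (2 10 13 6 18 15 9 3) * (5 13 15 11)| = 6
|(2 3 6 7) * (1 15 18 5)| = 4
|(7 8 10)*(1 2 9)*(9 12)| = 12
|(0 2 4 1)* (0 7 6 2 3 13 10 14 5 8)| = |(0 3 13 10 14 5 8)(1 7 6 2 4)| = 35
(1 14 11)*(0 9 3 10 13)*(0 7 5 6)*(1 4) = [9, 14, 2, 10, 1, 6, 0, 5, 8, 3, 13, 4, 12, 7, 11] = (0 9 3 10 13 7 5 6)(1 14 11 4)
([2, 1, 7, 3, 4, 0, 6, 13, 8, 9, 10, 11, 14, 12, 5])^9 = (0 7 12 5 2 13 14)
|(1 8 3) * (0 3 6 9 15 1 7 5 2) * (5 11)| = |(0 3 7 11 5 2)(1 8 6 9 15)| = 30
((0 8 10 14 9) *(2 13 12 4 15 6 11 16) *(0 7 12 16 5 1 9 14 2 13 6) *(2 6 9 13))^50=((0 8 10 6 11 5 1 13 16 2 9 7 12 4 15))^50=(0 5 9)(1 7 8)(2 15 11)(4 6 16)(10 13 12)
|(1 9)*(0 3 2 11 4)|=10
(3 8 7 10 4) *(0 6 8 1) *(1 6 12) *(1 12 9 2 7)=(12)(0 9 2 7 10 4 3 6 8 1)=[9, 0, 7, 6, 3, 5, 8, 10, 1, 2, 4, 11, 12]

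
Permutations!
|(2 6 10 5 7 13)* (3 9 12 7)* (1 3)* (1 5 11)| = |(1 3 9 12 7 13 2 6 10 11)| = 10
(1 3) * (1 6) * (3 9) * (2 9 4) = (1 4 2 9 3 6) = [0, 4, 9, 6, 2, 5, 1, 7, 8, 3]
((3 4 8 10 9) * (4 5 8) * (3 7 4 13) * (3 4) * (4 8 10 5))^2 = ((3 4 13 8 5 10 9 7))^2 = (3 13 5 9)(4 8 10 7)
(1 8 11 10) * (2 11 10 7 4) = (1 8 10)(2 11 7 4) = [0, 8, 11, 3, 2, 5, 6, 4, 10, 9, 1, 7]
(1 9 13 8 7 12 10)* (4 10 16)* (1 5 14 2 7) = (1 9 13 8)(2 7 12 16 4 10 5 14) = [0, 9, 7, 3, 10, 14, 6, 12, 1, 13, 5, 11, 16, 8, 2, 15, 4]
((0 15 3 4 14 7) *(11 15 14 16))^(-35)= (16)(0 14 7)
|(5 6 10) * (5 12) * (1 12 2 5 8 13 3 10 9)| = 10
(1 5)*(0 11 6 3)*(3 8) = (0 11 6 8 3)(1 5) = [11, 5, 2, 0, 4, 1, 8, 7, 3, 9, 10, 6]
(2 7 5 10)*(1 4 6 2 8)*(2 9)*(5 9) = (1 4 6 5 10 8)(2 7 9) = [0, 4, 7, 3, 6, 10, 5, 9, 1, 2, 8]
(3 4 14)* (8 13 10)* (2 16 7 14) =[0, 1, 16, 4, 2, 5, 6, 14, 13, 9, 8, 11, 12, 10, 3, 15, 7] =(2 16 7 14 3 4)(8 13 10)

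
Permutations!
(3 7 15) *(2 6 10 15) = (2 6 10 15 3 7) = [0, 1, 6, 7, 4, 5, 10, 2, 8, 9, 15, 11, 12, 13, 14, 3]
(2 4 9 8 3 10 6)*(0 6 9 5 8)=[6, 1, 4, 10, 5, 8, 2, 7, 3, 0, 9]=(0 6 2 4 5 8 3 10 9)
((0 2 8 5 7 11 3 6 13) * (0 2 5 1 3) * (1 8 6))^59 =((0 5 7 11)(1 3)(2 6 13))^59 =(0 11 7 5)(1 3)(2 13 6)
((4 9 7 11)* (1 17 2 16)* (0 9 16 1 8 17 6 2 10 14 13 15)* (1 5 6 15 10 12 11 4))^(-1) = ((0 9 7 4 16 8 17 12 11 1 15)(2 5 6)(10 14 13))^(-1) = (0 15 1 11 12 17 8 16 4 7 9)(2 6 5)(10 13 14)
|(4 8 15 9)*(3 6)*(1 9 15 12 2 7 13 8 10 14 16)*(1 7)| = |(1 9 4 10 14 16 7 13 8 12 2)(3 6)| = 22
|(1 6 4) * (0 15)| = 6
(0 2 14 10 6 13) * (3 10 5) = (0 2 14 5 3 10 6 13) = [2, 1, 14, 10, 4, 3, 13, 7, 8, 9, 6, 11, 12, 0, 5]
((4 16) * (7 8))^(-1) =((4 16)(7 8))^(-1) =(4 16)(7 8)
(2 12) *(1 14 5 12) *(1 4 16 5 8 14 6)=(1 6)(2 4 16 5 12)(8 14)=[0, 6, 4, 3, 16, 12, 1, 7, 14, 9, 10, 11, 2, 13, 8, 15, 5]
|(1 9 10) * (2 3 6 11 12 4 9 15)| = 10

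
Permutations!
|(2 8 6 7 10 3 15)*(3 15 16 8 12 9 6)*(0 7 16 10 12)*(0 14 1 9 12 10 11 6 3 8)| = 12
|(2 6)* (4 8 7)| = 6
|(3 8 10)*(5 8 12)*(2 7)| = 10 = |(2 7)(3 12 5 8 10)|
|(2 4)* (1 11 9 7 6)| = |(1 11 9 7 6)(2 4)| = 10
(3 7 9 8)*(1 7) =(1 7 9 8 3) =[0, 7, 2, 1, 4, 5, 6, 9, 3, 8]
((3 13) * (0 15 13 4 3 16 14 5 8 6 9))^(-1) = ((0 15 13 16 14 5 8 6 9)(3 4))^(-1) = (0 9 6 8 5 14 16 13 15)(3 4)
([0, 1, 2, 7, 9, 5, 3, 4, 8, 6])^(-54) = (3 7 4 9 6)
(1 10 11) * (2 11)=[0, 10, 11, 3, 4, 5, 6, 7, 8, 9, 2, 1]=(1 10 2 11)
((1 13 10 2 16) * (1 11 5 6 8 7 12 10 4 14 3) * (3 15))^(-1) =((1 13 4 14 15 3)(2 16 11 5 6 8 7 12 10))^(-1) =(1 3 15 14 4 13)(2 10 12 7 8 6 5 11 16)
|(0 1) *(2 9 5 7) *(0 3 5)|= |(0 1 3 5 7 2 9)|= 7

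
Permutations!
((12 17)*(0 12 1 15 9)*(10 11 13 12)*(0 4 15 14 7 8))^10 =((0 10 11 13 12 17 1 14 7 8)(4 15 9))^10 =(17)(4 15 9)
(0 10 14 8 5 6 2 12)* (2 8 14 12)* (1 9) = (14)(0 10 12)(1 9)(5 6 8) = [10, 9, 2, 3, 4, 6, 8, 7, 5, 1, 12, 11, 0, 13, 14]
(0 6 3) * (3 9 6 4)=[4, 1, 2, 0, 3, 5, 9, 7, 8, 6]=(0 4 3)(6 9)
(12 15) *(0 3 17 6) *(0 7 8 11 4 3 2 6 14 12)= (0 2 6 7 8 11 4 3 17 14 12 15)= [2, 1, 6, 17, 3, 5, 7, 8, 11, 9, 10, 4, 15, 13, 12, 0, 16, 14]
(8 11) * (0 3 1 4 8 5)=[3, 4, 2, 1, 8, 0, 6, 7, 11, 9, 10, 5]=(0 3 1 4 8 11 5)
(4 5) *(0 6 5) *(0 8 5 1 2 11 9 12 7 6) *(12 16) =(1 2 11 9 16 12 7 6)(4 8 5) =[0, 2, 11, 3, 8, 4, 1, 6, 5, 16, 10, 9, 7, 13, 14, 15, 12]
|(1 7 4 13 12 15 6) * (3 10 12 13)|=8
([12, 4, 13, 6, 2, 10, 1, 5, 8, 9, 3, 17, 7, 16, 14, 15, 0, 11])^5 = (0 3 13 5 4 12 6 16 10 2 7 1)(11 17)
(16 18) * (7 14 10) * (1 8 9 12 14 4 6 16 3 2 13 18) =[0, 8, 13, 2, 6, 5, 16, 4, 9, 12, 7, 11, 14, 18, 10, 15, 1, 17, 3] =(1 8 9 12 14 10 7 4 6 16)(2 13 18 3)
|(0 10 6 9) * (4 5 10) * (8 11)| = 6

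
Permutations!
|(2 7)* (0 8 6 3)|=4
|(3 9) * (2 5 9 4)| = 5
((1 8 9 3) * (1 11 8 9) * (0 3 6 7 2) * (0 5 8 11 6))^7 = ((11)(0 3 6 7 2 5 8 1 9))^7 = (11)(0 1 5 7 3 9 8 2 6)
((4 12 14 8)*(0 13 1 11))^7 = ((0 13 1 11)(4 12 14 8))^7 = (0 11 1 13)(4 8 14 12)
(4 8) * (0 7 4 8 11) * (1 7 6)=(0 6 1 7 4 11)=[6, 7, 2, 3, 11, 5, 1, 4, 8, 9, 10, 0]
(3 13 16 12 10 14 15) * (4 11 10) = (3 13 16 12 4 11 10 14 15) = [0, 1, 2, 13, 11, 5, 6, 7, 8, 9, 14, 10, 4, 16, 15, 3, 12]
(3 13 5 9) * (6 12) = (3 13 5 9)(6 12) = [0, 1, 2, 13, 4, 9, 12, 7, 8, 3, 10, 11, 6, 5]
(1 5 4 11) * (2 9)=(1 5 4 11)(2 9)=[0, 5, 9, 3, 11, 4, 6, 7, 8, 2, 10, 1]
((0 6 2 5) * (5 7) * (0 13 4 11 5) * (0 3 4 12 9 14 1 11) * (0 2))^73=((0 6)(1 11 5 13 12 9 14)(2 7 3 4))^73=(0 6)(1 13 14 5 9 11 12)(2 7 3 4)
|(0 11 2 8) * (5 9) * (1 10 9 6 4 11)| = 10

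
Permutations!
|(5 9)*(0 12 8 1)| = |(0 12 8 1)(5 9)| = 4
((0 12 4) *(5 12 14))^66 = ((0 14 5 12 4))^66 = (0 14 5 12 4)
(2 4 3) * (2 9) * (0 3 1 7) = (0 3 9 2 4 1 7) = [3, 7, 4, 9, 1, 5, 6, 0, 8, 2]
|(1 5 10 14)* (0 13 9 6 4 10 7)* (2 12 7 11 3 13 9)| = |(0 9 6 4 10 14 1 5 11 3 13 2 12 7)| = 14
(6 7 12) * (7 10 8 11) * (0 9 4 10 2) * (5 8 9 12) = (0 12 6 2)(4 10 9)(5 8 11 7) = [12, 1, 0, 3, 10, 8, 2, 5, 11, 4, 9, 7, 6]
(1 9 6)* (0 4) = (0 4)(1 9 6) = [4, 9, 2, 3, 0, 5, 1, 7, 8, 6]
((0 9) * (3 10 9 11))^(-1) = (0 9 10 3 11)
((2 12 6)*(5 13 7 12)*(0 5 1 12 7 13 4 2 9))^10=(13)(0 4 1 6)(2 12 9 5)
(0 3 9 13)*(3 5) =(0 5 3 9 13) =[5, 1, 2, 9, 4, 3, 6, 7, 8, 13, 10, 11, 12, 0]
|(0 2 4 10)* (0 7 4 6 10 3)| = 7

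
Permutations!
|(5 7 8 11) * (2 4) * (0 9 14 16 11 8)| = 14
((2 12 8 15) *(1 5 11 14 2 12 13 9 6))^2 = ((1 5 11 14 2 13 9 6)(8 15 12))^2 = (1 11 2 9)(5 14 13 6)(8 12 15)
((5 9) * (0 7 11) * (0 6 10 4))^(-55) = (0 4 10 6 11 7)(5 9) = ((0 7 11 6 10 4)(5 9))^(-55)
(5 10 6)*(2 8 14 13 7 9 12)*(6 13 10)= (2 8 14 10 13 7 9 12)(5 6)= [0, 1, 8, 3, 4, 6, 5, 9, 14, 12, 13, 11, 2, 7, 10]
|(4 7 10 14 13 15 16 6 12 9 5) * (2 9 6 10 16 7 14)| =|(2 9 5 4 14 13 15 7 16 10)(6 12)| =10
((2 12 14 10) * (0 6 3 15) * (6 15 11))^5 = (0 15)(2 12 14 10)(3 6 11)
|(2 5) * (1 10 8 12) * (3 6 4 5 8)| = |(1 10 3 6 4 5 2 8 12)| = 9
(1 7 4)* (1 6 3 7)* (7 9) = [0, 1, 2, 9, 6, 5, 3, 4, 8, 7] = (3 9 7 4 6)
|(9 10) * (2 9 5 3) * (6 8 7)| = 15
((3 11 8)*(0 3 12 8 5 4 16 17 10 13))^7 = (0 10 16 5 3 13 17 4 11)(8 12) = ((0 3 11 5 4 16 17 10 13)(8 12))^7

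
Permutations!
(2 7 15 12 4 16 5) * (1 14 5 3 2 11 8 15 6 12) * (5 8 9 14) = (1 5 11 9 14 8 15)(2 7 6 12 4 16 3) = [0, 5, 7, 2, 16, 11, 12, 6, 15, 14, 10, 9, 4, 13, 8, 1, 3]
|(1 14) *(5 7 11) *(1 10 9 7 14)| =6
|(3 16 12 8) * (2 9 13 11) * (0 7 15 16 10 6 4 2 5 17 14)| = |(0 7 15 16 12 8 3 10 6 4 2 9 13 11 5 17 14)| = 17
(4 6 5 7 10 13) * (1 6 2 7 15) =(1 6 5 15)(2 7 10 13 4) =[0, 6, 7, 3, 2, 15, 5, 10, 8, 9, 13, 11, 12, 4, 14, 1]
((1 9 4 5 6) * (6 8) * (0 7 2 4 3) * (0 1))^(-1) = (0 6 8 5 4 2 7)(1 3 9)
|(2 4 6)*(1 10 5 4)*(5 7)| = |(1 10 7 5 4 6 2)| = 7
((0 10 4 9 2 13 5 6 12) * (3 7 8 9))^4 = ((0 10 4 3 7 8 9 2 13 5 6 12))^4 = (0 7 13)(2 12 3)(4 9 6)(5 10 8)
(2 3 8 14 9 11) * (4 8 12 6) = (2 3 12 6 4 8 14 9 11) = [0, 1, 3, 12, 8, 5, 4, 7, 14, 11, 10, 2, 6, 13, 9]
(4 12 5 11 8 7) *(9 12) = (4 9 12 5 11 8 7) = [0, 1, 2, 3, 9, 11, 6, 4, 7, 12, 10, 8, 5]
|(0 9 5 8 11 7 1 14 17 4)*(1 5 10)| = 28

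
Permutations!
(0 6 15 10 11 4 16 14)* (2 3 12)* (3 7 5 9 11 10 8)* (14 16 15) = [6, 1, 7, 12, 15, 9, 14, 5, 3, 11, 10, 4, 2, 13, 0, 8, 16] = (16)(0 6 14)(2 7 5 9 11 4 15 8 3 12)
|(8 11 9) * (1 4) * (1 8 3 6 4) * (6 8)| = |(3 8 11 9)(4 6)| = 4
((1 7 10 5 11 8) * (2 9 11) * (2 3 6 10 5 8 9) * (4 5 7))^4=((1 4 5 3 6 10 8)(9 11))^4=(11)(1 6 4 10 5 8 3)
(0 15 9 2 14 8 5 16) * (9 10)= (0 15 10 9 2 14 8 5 16)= [15, 1, 14, 3, 4, 16, 6, 7, 5, 2, 9, 11, 12, 13, 8, 10, 0]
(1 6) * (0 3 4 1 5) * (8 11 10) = (0 3 4 1 6 5)(8 11 10) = [3, 6, 2, 4, 1, 0, 5, 7, 11, 9, 8, 10]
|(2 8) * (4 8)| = 3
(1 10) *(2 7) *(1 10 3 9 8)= (10)(1 3 9 8)(2 7)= [0, 3, 7, 9, 4, 5, 6, 2, 1, 8, 10]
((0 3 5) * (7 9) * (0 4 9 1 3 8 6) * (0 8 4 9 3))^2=((0 4 3 5 9 7 1)(6 8))^2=(0 3 9 1 4 5 7)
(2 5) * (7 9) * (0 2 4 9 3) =(0 2 5 4 9 7 3) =[2, 1, 5, 0, 9, 4, 6, 3, 8, 7]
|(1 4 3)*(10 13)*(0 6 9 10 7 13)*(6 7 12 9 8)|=6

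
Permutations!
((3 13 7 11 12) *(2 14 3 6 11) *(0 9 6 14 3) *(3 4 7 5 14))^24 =(0 13 11)(3 6 14)(5 12 9)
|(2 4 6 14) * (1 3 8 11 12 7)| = 12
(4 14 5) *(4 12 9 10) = (4 14 5 12 9 10) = [0, 1, 2, 3, 14, 12, 6, 7, 8, 10, 4, 11, 9, 13, 5]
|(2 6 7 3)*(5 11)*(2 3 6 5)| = 6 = |(2 5 11)(6 7)|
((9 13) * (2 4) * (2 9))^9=((2 4 9 13))^9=(2 4 9 13)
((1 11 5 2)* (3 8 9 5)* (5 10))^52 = (1 9)(2 8)(3 5)(10 11)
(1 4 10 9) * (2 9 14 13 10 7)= (1 4 7 2 9)(10 14 13)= [0, 4, 9, 3, 7, 5, 6, 2, 8, 1, 14, 11, 12, 10, 13]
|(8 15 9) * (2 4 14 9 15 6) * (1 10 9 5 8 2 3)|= 10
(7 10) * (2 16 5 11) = (2 16 5 11)(7 10) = [0, 1, 16, 3, 4, 11, 6, 10, 8, 9, 7, 2, 12, 13, 14, 15, 5]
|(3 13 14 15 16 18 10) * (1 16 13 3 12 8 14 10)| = |(1 16 18)(8 14 15 13 10 12)| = 6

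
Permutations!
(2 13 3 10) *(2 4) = (2 13 3 10 4) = [0, 1, 13, 10, 2, 5, 6, 7, 8, 9, 4, 11, 12, 3]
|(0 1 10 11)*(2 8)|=4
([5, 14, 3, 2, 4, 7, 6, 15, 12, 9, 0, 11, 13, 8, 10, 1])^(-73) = (0 1 5 14 7 10 15)(2 3)(8 13 12)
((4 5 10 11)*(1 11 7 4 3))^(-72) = ((1 11 3)(4 5 10 7))^(-72) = (11)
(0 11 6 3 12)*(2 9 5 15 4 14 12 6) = [11, 1, 9, 6, 14, 15, 3, 7, 8, 5, 10, 2, 0, 13, 12, 4] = (0 11 2 9 5 15 4 14 12)(3 6)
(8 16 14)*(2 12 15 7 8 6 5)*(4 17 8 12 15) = (2 15 7 12 4 17 8 16 14 6 5) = [0, 1, 15, 3, 17, 2, 5, 12, 16, 9, 10, 11, 4, 13, 6, 7, 14, 8]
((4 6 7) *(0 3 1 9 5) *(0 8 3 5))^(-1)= (0 9 1 3 8 5)(4 7 6)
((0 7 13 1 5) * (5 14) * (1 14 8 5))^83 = ((0 7 13 14 1 8 5))^83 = (0 5 8 1 14 13 7)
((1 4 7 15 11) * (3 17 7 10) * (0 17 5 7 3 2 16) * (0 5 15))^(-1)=(0 7 5 16 2 10 4 1 11 15 3 17)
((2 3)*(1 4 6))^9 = ((1 4 6)(2 3))^9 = (6)(2 3)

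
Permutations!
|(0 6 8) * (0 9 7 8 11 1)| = 12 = |(0 6 11 1)(7 8 9)|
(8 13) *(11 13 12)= (8 12 11 13)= [0, 1, 2, 3, 4, 5, 6, 7, 12, 9, 10, 13, 11, 8]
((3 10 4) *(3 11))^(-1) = (3 11 4 10)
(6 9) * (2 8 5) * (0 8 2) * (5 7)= [8, 1, 2, 3, 4, 0, 9, 5, 7, 6]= (0 8 7 5)(6 9)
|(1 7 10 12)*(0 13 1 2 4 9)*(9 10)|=|(0 13 1 7 9)(2 4 10 12)|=20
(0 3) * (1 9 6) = (0 3)(1 9 6) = [3, 9, 2, 0, 4, 5, 1, 7, 8, 6]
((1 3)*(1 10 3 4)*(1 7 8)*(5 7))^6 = ((1 4 5 7 8)(3 10))^6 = (10)(1 4 5 7 8)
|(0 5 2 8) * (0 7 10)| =|(0 5 2 8 7 10)| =6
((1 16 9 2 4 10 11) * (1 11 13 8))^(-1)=(1 8 13 10 4 2 9 16)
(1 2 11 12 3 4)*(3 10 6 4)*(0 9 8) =[9, 2, 11, 3, 1, 5, 4, 7, 0, 8, 6, 12, 10] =(0 9 8)(1 2 11 12 10 6 4)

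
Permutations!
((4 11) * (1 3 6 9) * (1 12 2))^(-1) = (1 2 12 9 6 3)(4 11)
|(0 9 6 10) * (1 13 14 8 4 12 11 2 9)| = 12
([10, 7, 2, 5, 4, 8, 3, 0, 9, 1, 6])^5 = (0 8 10 9 6 1 3 7 5)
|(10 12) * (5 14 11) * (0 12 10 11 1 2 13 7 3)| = |(0 12 11 5 14 1 2 13 7 3)| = 10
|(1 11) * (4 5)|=2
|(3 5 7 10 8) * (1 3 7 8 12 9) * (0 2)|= 8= |(0 2)(1 3 5 8 7 10 12 9)|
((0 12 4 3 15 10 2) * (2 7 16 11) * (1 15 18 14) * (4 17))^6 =((0 12 17 4 3 18 14 1 15 10 7 16 11 2))^6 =(0 14 11 3 7 17 15)(1 2 18 16 4 10 12)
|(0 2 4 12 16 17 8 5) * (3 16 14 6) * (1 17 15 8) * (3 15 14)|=|(0 2 4 12 3 16 14 6 15 8 5)(1 17)|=22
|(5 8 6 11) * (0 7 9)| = 12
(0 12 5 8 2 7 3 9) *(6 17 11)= [12, 1, 7, 9, 4, 8, 17, 3, 2, 0, 10, 6, 5, 13, 14, 15, 16, 11]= (0 12 5 8 2 7 3 9)(6 17 11)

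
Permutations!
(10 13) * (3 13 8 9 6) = (3 13 10 8 9 6) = [0, 1, 2, 13, 4, 5, 3, 7, 9, 6, 8, 11, 12, 10]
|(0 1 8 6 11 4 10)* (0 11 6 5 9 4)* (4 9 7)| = 8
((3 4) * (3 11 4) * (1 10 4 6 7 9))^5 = (1 7 11 10 9 6 4) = ((1 10 4 11 6 7 9))^5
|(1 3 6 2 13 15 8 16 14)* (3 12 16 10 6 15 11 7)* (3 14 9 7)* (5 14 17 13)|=|(1 12 16 9 7 17 13 11 3 15 8 10 6 2 5 14)|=16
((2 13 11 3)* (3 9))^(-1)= ((2 13 11 9 3))^(-1)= (2 3 9 11 13)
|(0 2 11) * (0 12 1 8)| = |(0 2 11 12 1 8)| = 6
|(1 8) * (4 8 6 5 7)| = 6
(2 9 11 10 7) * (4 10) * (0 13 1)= [13, 0, 9, 3, 10, 5, 6, 2, 8, 11, 7, 4, 12, 1]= (0 13 1)(2 9 11 4 10 7)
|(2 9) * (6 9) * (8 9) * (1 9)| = 5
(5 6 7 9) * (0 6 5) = (0 6 7 9) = [6, 1, 2, 3, 4, 5, 7, 9, 8, 0]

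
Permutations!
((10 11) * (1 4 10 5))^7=(1 10 5 4 11)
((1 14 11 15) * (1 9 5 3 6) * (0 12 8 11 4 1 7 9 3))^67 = ((0 12 8 11 15 3 6 7 9 5)(1 14 4))^67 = (0 7 15 12 9 3 8 5 6 11)(1 14 4)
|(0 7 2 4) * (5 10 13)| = |(0 7 2 4)(5 10 13)| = 12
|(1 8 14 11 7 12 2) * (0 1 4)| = 9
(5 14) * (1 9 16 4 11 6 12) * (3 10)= [0, 9, 2, 10, 11, 14, 12, 7, 8, 16, 3, 6, 1, 13, 5, 15, 4]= (1 9 16 4 11 6 12)(3 10)(5 14)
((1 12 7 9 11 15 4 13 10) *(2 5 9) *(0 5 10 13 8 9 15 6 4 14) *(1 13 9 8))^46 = (0 15)(1 9 7 6 10)(2 4 13 12 11)(5 14)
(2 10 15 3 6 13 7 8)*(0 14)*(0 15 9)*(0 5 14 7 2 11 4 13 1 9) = (0 7 8 11 4 13 2 10)(1 9 5 14 15 3 6) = [7, 9, 10, 6, 13, 14, 1, 8, 11, 5, 0, 4, 12, 2, 15, 3]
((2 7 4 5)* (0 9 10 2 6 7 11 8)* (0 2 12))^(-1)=((0 9 10 12)(2 11 8)(4 5 6 7))^(-1)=(0 12 10 9)(2 8 11)(4 7 6 5)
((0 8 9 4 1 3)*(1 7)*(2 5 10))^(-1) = (0 3 1 7 4 9 8)(2 10 5)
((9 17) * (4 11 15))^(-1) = (4 15 11)(9 17)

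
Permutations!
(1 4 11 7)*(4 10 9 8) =[0, 10, 2, 3, 11, 5, 6, 1, 4, 8, 9, 7] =(1 10 9 8 4 11 7)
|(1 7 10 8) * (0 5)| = |(0 5)(1 7 10 8)| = 4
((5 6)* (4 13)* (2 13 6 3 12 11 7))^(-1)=((2 13 4 6 5 3 12 11 7))^(-1)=(2 7 11 12 3 5 6 4 13)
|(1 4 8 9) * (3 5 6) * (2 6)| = |(1 4 8 9)(2 6 3 5)| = 4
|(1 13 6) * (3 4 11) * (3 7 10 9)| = 6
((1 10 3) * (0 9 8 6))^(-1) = ((0 9 8 6)(1 10 3))^(-1) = (0 6 8 9)(1 3 10)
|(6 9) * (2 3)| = |(2 3)(6 9)| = 2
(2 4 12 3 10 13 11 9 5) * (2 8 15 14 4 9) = (2 9 5 8 15 14 4 12 3 10 13 11) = [0, 1, 9, 10, 12, 8, 6, 7, 15, 5, 13, 2, 3, 11, 4, 14]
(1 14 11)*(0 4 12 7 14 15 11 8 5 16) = (0 4 12 7 14 8 5 16)(1 15 11) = [4, 15, 2, 3, 12, 16, 6, 14, 5, 9, 10, 1, 7, 13, 8, 11, 0]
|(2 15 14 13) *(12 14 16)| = 6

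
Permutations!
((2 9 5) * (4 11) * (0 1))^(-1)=(0 1)(2 5 9)(4 11)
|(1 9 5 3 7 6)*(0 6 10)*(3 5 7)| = 6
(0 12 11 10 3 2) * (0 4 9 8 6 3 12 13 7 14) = (0 13 7 14)(2 4 9 8 6 3)(10 12 11) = [13, 1, 4, 2, 9, 5, 3, 14, 6, 8, 12, 10, 11, 7, 0]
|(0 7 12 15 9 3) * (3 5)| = 7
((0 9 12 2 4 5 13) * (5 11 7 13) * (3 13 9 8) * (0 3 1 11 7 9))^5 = (0 12 8 2 1 4 11 7 9)(3 13)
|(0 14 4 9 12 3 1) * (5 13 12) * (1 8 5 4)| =|(0 14 1)(3 8 5 13 12)(4 9)| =30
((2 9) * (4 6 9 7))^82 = ((2 7 4 6 9))^82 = (2 4 9 7 6)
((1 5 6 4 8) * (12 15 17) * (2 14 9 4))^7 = (1 8 4 9 14 2 6 5)(12 15 17)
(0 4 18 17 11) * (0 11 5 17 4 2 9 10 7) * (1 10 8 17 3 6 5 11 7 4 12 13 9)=(0 2 1 10 4 18 12 13 9 8 17 11 7)(3 6 5)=[2, 10, 1, 6, 18, 3, 5, 0, 17, 8, 4, 7, 13, 9, 14, 15, 16, 11, 12]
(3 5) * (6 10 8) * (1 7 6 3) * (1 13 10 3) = [0, 7, 2, 5, 4, 13, 3, 6, 1, 9, 8, 11, 12, 10] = (1 7 6 3 5 13 10 8)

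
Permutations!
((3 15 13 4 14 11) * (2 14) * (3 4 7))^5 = (2 14 11 4)(3 15 13 7)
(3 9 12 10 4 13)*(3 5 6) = (3 9 12 10 4 13 5 6) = [0, 1, 2, 9, 13, 6, 3, 7, 8, 12, 4, 11, 10, 5]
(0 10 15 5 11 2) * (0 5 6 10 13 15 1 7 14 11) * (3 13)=(0 3 13 15 6 10 1 7 14 11 2 5)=[3, 7, 5, 13, 4, 0, 10, 14, 8, 9, 1, 2, 12, 15, 11, 6]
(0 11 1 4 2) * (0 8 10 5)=(0 11 1 4 2 8 10 5)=[11, 4, 8, 3, 2, 0, 6, 7, 10, 9, 5, 1]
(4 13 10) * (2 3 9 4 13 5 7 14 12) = (2 3 9 4 5 7 14 12)(10 13) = [0, 1, 3, 9, 5, 7, 6, 14, 8, 4, 13, 11, 2, 10, 12]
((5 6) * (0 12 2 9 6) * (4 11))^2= ((0 12 2 9 6 5)(4 11))^2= (0 2 6)(5 12 9)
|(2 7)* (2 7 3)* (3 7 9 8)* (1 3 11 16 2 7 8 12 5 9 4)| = |(1 3 7 4)(2 8 11 16)(5 9 12)| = 12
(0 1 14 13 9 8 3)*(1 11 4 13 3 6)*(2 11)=[2, 14, 11, 0, 13, 5, 1, 7, 6, 8, 10, 4, 12, 9, 3]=(0 2 11 4 13 9 8 6 1 14 3)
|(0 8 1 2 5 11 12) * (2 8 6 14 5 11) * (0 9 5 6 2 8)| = 8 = |(0 2 11 12 9 5 8 1)(6 14)|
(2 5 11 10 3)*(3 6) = [0, 1, 5, 2, 4, 11, 3, 7, 8, 9, 6, 10] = (2 5 11 10 6 3)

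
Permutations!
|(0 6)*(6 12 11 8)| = 5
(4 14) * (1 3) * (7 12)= (1 3)(4 14)(7 12)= [0, 3, 2, 1, 14, 5, 6, 12, 8, 9, 10, 11, 7, 13, 4]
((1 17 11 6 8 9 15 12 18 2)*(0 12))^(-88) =(18)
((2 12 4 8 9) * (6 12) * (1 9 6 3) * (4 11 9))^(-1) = (1 3 2 9 11 12 6 8 4)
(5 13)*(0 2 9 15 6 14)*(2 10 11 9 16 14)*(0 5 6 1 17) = [10, 17, 16, 3, 4, 13, 2, 7, 8, 15, 11, 9, 12, 6, 5, 1, 14, 0] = (0 10 11 9 15 1 17)(2 16 14 5 13 6)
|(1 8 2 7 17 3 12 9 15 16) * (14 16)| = 11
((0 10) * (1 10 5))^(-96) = (10)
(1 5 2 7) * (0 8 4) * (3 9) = (0 8 4)(1 5 2 7)(3 9) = [8, 5, 7, 9, 0, 2, 6, 1, 4, 3]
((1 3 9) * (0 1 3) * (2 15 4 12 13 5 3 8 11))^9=(0 1)(2 11 8 9 3 5 13 12 4 15)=((0 1)(2 15 4 12 13 5 3 9 8 11))^9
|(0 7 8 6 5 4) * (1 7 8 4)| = 7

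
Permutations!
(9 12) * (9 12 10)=(12)(9 10)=[0, 1, 2, 3, 4, 5, 6, 7, 8, 10, 9, 11, 12]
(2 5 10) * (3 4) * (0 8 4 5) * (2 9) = (0 8 4 3 5 10 9 2) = [8, 1, 0, 5, 3, 10, 6, 7, 4, 2, 9]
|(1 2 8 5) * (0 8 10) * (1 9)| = |(0 8 5 9 1 2 10)| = 7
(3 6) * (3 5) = [0, 1, 2, 6, 4, 3, 5] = (3 6 5)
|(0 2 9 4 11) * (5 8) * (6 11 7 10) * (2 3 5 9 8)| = 11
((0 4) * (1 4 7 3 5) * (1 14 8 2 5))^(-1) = (0 4 1 3 7)(2 8 14 5)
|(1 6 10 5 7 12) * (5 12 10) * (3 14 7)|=|(1 6 5 3 14 7 10 12)|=8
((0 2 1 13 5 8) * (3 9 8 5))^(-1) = (0 8 9 3 13 1 2)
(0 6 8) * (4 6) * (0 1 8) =(0 4 6)(1 8) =[4, 8, 2, 3, 6, 5, 0, 7, 1]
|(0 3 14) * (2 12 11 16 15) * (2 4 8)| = 21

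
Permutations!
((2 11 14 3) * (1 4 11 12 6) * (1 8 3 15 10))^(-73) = (1 10 15 14 11 4)(2 6 3 12 8)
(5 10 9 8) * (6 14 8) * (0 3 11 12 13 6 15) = (0 3 11 12 13 6 14 8 5 10 9 15) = [3, 1, 2, 11, 4, 10, 14, 7, 5, 15, 9, 12, 13, 6, 8, 0]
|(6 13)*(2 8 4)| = |(2 8 4)(6 13)| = 6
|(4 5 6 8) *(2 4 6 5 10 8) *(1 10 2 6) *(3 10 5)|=10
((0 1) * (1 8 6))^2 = ((0 8 6 1))^2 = (0 6)(1 8)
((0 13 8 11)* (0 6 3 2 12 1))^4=(0 6 1 11 12 8 2 13 3)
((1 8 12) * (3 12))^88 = (12)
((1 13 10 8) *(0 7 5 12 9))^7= ((0 7 5 12 9)(1 13 10 8))^7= (0 5 9 7 12)(1 8 10 13)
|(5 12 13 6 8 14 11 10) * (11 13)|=4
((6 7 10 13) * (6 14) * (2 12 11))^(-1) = ((2 12 11)(6 7 10 13 14))^(-1) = (2 11 12)(6 14 13 10 7)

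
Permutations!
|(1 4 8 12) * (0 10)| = |(0 10)(1 4 8 12)| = 4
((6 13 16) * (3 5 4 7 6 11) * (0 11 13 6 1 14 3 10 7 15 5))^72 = ((0 11 10 7 1 14 3)(4 15 5)(13 16))^72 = (16)(0 10 1 3 11 7 14)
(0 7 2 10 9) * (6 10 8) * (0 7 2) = (0 2 8 6 10 9 7) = [2, 1, 8, 3, 4, 5, 10, 0, 6, 7, 9]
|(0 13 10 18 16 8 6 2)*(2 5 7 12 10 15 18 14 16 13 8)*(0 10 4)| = 84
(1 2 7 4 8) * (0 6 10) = (0 6 10)(1 2 7 4 8) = [6, 2, 7, 3, 8, 5, 10, 4, 1, 9, 0]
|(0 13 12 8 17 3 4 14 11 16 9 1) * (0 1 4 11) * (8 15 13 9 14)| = 9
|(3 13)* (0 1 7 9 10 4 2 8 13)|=10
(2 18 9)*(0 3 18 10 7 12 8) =(0 3 18 9 2 10 7 12 8) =[3, 1, 10, 18, 4, 5, 6, 12, 0, 2, 7, 11, 8, 13, 14, 15, 16, 17, 9]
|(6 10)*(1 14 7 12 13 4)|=6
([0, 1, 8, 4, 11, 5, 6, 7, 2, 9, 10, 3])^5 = (2 8)(3 11 4)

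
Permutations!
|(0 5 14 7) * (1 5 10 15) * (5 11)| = |(0 10 15 1 11 5 14 7)| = 8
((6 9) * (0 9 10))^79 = (0 10 6 9)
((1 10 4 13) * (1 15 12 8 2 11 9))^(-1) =(1 9 11 2 8 12 15 13 4 10)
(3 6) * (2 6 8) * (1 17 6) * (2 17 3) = (1 3 8 17 6 2) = [0, 3, 1, 8, 4, 5, 2, 7, 17, 9, 10, 11, 12, 13, 14, 15, 16, 6]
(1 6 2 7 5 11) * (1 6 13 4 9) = (1 13 4 9)(2 7 5 11 6) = [0, 13, 7, 3, 9, 11, 2, 5, 8, 1, 10, 6, 12, 4]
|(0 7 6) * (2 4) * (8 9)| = |(0 7 6)(2 4)(8 9)| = 6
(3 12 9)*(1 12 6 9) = (1 12)(3 6 9) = [0, 12, 2, 6, 4, 5, 9, 7, 8, 3, 10, 11, 1]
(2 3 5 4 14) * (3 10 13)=[0, 1, 10, 5, 14, 4, 6, 7, 8, 9, 13, 11, 12, 3, 2]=(2 10 13 3 5 4 14)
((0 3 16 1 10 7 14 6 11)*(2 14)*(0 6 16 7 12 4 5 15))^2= ((0 3 7 2 14 16 1 10 12 4 5 15)(6 11))^2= (0 7 14 1 12 5)(2 16 10 4 15 3)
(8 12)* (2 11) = [0, 1, 11, 3, 4, 5, 6, 7, 12, 9, 10, 2, 8] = (2 11)(8 12)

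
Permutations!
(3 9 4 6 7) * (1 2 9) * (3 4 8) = (1 2 9 8 3)(4 6 7) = [0, 2, 9, 1, 6, 5, 7, 4, 3, 8]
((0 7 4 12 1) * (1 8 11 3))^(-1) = (0 1 3 11 8 12 4 7)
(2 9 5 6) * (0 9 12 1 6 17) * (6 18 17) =(0 9 5 6 2 12 1 18 17) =[9, 18, 12, 3, 4, 6, 2, 7, 8, 5, 10, 11, 1, 13, 14, 15, 16, 0, 17]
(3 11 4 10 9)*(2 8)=(2 8)(3 11 4 10 9)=[0, 1, 8, 11, 10, 5, 6, 7, 2, 3, 9, 4]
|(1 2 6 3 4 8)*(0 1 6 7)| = |(0 1 2 7)(3 4 8 6)| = 4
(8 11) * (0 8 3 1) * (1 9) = (0 8 11 3 9 1) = [8, 0, 2, 9, 4, 5, 6, 7, 11, 1, 10, 3]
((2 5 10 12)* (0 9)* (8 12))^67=((0 9)(2 5 10 8 12))^67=(0 9)(2 10 12 5 8)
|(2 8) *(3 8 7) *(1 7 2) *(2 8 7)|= 6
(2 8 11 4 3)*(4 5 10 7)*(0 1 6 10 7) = (0 1 6 10)(2 8 11 5 7 4 3) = [1, 6, 8, 2, 3, 7, 10, 4, 11, 9, 0, 5]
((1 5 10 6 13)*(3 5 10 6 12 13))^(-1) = ((1 10 12 13)(3 5 6))^(-1) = (1 13 12 10)(3 6 5)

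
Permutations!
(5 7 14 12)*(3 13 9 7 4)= (3 13 9 7 14 12 5 4)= [0, 1, 2, 13, 3, 4, 6, 14, 8, 7, 10, 11, 5, 9, 12]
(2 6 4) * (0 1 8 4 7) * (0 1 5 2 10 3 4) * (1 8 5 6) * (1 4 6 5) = [5, 1, 4, 6, 10, 2, 7, 8, 0, 9, 3] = (0 5 2 4 10 3 6 7 8)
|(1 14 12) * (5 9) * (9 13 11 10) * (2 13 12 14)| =8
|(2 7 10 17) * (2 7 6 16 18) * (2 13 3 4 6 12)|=|(2 12)(3 4 6 16 18 13)(7 10 17)|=6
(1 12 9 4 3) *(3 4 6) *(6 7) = (1 12 9 7 6 3) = [0, 12, 2, 1, 4, 5, 3, 6, 8, 7, 10, 11, 9]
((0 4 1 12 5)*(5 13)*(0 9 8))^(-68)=(0 13)(1 9)(4 5)(8 12)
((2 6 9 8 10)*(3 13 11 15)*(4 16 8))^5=(2 8 4 6 10 16 9)(3 13 11 15)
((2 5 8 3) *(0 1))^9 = ((0 1)(2 5 8 3))^9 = (0 1)(2 5 8 3)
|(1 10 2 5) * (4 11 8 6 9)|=|(1 10 2 5)(4 11 8 6 9)|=20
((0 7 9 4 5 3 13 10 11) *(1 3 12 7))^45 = ((0 1 3 13 10 11)(4 5 12 7 9))^45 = (0 13)(1 10)(3 11)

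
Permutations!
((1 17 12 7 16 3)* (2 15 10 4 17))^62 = ((1 2 15 10 4 17 12 7 16 3))^62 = (1 15 4 12 16)(2 10 17 7 3)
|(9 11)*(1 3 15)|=6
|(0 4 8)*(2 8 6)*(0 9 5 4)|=6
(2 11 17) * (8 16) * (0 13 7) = (0 13 7)(2 11 17)(8 16) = [13, 1, 11, 3, 4, 5, 6, 0, 16, 9, 10, 17, 12, 7, 14, 15, 8, 2]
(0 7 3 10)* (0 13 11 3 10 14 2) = (0 7 10 13 11 3 14 2) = [7, 1, 0, 14, 4, 5, 6, 10, 8, 9, 13, 3, 12, 11, 2]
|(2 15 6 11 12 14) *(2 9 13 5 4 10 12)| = |(2 15 6 11)(4 10 12 14 9 13 5)| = 28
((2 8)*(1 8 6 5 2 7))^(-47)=((1 8 7)(2 6 5))^(-47)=(1 8 7)(2 6 5)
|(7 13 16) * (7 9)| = 4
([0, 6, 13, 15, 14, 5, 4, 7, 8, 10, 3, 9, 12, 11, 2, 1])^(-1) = (1 15 3 10 9 11 13 2 14 4 6)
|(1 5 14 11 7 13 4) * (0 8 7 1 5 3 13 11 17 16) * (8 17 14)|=24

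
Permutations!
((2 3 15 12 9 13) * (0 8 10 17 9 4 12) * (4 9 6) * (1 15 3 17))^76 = ((0 8 10 1 15)(2 17 6 4 12 9 13))^76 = (0 8 10 1 15)(2 13 9 12 4 6 17)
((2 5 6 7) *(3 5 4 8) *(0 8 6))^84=(8)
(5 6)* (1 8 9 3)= (1 8 9 3)(5 6)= [0, 8, 2, 1, 4, 6, 5, 7, 9, 3]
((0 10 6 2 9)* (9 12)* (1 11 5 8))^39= ((0 10 6 2 12 9)(1 11 5 8))^39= (0 2)(1 8 5 11)(6 9)(10 12)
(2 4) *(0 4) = [4, 1, 0, 3, 2] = (0 4 2)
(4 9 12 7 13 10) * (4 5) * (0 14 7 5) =(0 14 7 13 10)(4 9 12 5) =[14, 1, 2, 3, 9, 4, 6, 13, 8, 12, 0, 11, 5, 10, 7]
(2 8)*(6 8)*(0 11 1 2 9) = (0 11 1 2 6 8 9) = [11, 2, 6, 3, 4, 5, 8, 7, 9, 0, 10, 1]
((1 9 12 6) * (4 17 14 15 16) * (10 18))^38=(18)(1 12)(4 15 17 16 14)(6 9)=((1 9 12 6)(4 17 14 15 16)(10 18))^38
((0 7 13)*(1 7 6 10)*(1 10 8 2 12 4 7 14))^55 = ((0 6 8 2 12 4 7 13)(1 14))^55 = (0 13 7 4 12 2 8 6)(1 14)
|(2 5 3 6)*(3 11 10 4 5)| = 12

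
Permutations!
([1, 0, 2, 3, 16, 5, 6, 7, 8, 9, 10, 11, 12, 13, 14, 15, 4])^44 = (16)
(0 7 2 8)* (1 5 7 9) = (0 9 1 5 7 2 8) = [9, 5, 8, 3, 4, 7, 6, 2, 0, 1]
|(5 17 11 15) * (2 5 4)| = 6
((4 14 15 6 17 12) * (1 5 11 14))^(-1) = (1 4 12 17 6 15 14 11 5) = ((1 5 11 14 15 6 17 12 4))^(-1)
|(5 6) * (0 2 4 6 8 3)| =7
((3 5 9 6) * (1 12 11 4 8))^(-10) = ((1 12 11 4 8)(3 5 9 6))^(-10) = (12)(3 9)(5 6)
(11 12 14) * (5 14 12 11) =[0, 1, 2, 3, 4, 14, 6, 7, 8, 9, 10, 11, 12, 13, 5] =(5 14)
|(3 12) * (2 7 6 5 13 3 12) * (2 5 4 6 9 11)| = |(2 7 9 11)(3 5 13)(4 6)| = 12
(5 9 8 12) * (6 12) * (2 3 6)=(2 3 6 12 5 9 8)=[0, 1, 3, 6, 4, 9, 12, 7, 2, 8, 10, 11, 5]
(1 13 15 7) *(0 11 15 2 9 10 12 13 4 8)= (0 11 15 7 1 4 8)(2 9 10 12 13)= [11, 4, 9, 3, 8, 5, 6, 1, 0, 10, 12, 15, 13, 2, 14, 7]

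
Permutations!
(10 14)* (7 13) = (7 13)(10 14) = [0, 1, 2, 3, 4, 5, 6, 13, 8, 9, 14, 11, 12, 7, 10]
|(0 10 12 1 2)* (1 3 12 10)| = |(0 1 2)(3 12)| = 6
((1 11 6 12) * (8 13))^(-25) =(1 12 6 11)(8 13)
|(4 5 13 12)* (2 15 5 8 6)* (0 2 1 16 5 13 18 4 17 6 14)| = 14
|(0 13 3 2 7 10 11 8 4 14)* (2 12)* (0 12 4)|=11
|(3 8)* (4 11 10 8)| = 5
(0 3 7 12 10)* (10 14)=(0 3 7 12 14 10)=[3, 1, 2, 7, 4, 5, 6, 12, 8, 9, 0, 11, 14, 13, 10]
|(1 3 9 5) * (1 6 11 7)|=|(1 3 9 5 6 11 7)|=7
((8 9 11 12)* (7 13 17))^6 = (17)(8 11)(9 12)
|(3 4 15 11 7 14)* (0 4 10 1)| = 9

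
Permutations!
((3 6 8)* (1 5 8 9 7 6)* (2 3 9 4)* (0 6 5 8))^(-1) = (0 5 7 9 8 1 3 2 4 6)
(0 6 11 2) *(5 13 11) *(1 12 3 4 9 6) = (0 1 12 3 4 9 6 5 13 11 2) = [1, 12, 0, 4, 9, 13, 5, 7, 8, 6, 10, 2, 3, 11]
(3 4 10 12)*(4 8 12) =[0, 1, 2, 8, 10, 5, 6, 7, 12, 9, 4, 11, 3] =(3 8 12)(4 10)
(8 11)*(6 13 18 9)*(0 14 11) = [14, 1, 2, 3, 4, 5, 13, 7, 0, 6, 10, 8, 12, 18, 11, 15, 16, 17, 9] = (0 14 11 8)(6 13 18 9)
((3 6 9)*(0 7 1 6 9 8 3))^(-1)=(0 9 3 8 6 1 7)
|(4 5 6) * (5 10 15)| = |(4 10 15 5 6)| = 5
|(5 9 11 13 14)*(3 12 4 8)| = 20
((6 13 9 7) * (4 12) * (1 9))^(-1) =(1 13 6 7 9)(4 12)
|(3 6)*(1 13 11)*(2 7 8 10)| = 12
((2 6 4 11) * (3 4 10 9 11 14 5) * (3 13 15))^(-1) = ((2 6 10 9 11)(3 4 14 5 13 15))^(-1) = (2 11 9 10 6)(3 15 13 5 14 4)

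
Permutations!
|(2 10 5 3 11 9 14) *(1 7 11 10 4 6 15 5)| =|(1 7 11 9 14 2 4 6 15 5 3 10)| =12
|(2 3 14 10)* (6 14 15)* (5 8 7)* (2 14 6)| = |(2 3 15)(5 8 7)(10 14)| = 6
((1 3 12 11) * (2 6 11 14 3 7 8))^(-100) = (1 8 6)(2 11 7)(3 14 12) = ((1 7 8 2 6 11)(3 12 14))^(-100)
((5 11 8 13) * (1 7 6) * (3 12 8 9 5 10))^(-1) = (1 6 7)(3 10 13 8 12)(5 9 11)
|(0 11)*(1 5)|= 2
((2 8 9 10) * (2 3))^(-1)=(2 3 10 9 8)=((2 8 9 10 3))^(-1)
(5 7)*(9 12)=(5 7)(9 12)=[0, 1, 2, 3, 4, 7, 6, 5, 8, 12, 10, 11, 9]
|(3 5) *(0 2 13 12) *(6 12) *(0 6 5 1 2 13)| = |(0 13 5 3 1 2)(6 12)| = 6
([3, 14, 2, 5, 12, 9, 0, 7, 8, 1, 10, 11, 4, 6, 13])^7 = [6, 9, 2, 0, 12, 3, 13, 7, 8, 5, 10, 11, 4, 14, 1]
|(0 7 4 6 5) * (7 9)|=6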